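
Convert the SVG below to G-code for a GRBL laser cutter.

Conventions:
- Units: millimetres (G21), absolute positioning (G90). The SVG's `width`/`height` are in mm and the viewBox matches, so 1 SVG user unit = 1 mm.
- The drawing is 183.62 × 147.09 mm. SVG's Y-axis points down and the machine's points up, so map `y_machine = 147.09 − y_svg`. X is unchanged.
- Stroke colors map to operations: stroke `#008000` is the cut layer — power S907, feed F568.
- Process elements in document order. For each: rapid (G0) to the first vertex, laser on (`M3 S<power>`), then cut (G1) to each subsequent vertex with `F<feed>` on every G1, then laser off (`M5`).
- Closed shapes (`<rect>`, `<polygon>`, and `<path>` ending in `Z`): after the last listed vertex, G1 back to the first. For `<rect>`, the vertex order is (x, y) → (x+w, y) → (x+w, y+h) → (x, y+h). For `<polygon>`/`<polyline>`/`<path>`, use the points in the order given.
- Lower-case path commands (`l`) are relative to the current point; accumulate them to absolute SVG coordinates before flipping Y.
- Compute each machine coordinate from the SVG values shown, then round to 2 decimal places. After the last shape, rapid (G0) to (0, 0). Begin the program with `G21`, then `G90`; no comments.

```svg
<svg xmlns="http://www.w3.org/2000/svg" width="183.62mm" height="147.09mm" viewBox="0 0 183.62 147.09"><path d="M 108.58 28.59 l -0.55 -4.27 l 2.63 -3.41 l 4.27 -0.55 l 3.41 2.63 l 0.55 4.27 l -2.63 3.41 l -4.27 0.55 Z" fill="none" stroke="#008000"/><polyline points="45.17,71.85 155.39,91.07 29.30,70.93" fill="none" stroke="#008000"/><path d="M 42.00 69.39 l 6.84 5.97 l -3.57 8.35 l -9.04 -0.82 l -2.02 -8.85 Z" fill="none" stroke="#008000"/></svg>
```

Since the viewBox matches the mm dimensions, user units are millimetres directly. The only transform is the Y-flip y_m = 147.09 − y_svg.

Shape 1 is a regular polygon drawn with `<path>`. Its stroke #008000 means cut at S907, F568. After flipping Y the toolpath is (108.58,118.50) → (108.03,122.77) → (110.66,126.18) → (114.93,126.73) → (118.34,124.10) → (118.89,119.83) → (116.26,116.42) → (111.99,115.87) → (108.58,118.50), returning to the start.

Shape 2 is a open polyline drawn with `<polyline>`. Its stroke #008000 means cut at S907, F568. After flipping Y the toolpath is (45.17,75.24) → (155.39,56.02) → (29.30,76.16).

Shape 3 is a regular polygon drawn with `<path>`. Its stroke #008000 means cut at S907, F568. After flipping Y the toolpath is (42.00,77.70) → (48.84,71.73) → (45.27,63.38) → (36.23,64.20) → (34.21,73.05) → (42.00,77.70), returning to the start.

G21
G90
G0 X108.58 Y118.50
M3 S907
G1 X108.03 Y122.77 F568
G1 X110.66 Y126.18 F568
G1 X114.93 Y126.73 F568
G1 X118.34 Y124.10 F568
G1 X118.89 Y119.83 F568
G1 X116.26 Y116.42 F568
G1 X111.99 Y115.87 F568
G1 X108.58 Y118.50 F568
M5
G0 X45.17 Y75.24
M3 S907
G1 X155.39 Y56.02 F568
G1 X29.30 Y76.16 F568
M5
G0 X42.00 Y77.70
M3 S907
G1 X48.84 Y71.73 F568
G1 X45.27 Y63.38 F568
G1 X36.23 Y64.20 F568
G1 X34.21 Y73.05 F568
G1 X42.00 Y77.70 F568
M5
G0 X0.00 Y0.00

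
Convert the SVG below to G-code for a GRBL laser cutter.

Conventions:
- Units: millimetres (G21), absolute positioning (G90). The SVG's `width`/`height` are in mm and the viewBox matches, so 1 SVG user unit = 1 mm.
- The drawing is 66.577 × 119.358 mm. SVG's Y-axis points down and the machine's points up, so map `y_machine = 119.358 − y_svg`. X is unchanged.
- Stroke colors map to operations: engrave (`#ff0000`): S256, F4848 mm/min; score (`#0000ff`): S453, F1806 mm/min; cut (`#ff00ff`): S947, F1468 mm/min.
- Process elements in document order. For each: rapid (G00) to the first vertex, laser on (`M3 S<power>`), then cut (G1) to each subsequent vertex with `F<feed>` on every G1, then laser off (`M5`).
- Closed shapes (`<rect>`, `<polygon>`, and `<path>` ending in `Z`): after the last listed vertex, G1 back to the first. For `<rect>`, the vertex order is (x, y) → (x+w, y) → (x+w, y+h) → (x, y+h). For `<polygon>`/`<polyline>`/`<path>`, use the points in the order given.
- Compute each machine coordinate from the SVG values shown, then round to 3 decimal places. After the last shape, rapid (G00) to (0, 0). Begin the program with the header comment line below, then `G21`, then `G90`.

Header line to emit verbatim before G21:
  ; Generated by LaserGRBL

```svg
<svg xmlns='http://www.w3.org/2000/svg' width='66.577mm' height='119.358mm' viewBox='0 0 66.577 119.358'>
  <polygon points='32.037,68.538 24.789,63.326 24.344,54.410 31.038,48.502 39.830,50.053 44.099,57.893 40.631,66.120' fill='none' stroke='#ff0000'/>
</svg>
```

; Generated by LaserGRBL
G21
G90
G00 X32.037 Y50.820
M3 S256
G1 X24.789 Y56.032 F4848
G1 X24.344 Y64.948 F4848
G1 X31.038 Y70.856 F4848
G1 X39.830 Y69.305 F4848
G1 X44.099 Y61.465 F4848
G1 X40.631 Y53.238 F4848
G1 X32.037 Y50.820 F4848
M5
G00 X0.000 Y0.000

Since the viewBox matches the mm dimensions, user units are millimetres directly. The only transform is the Y-flip y_m = 119.358 − y_svg.

Shape 1 is a regular polygon drawn with `<polygon>`. Its stroke #ff0000 means engrave at S256, F4848. After flipping Y the toolpath is (32.037,50.820) → (24.789,56.032) → (24.344,64.948) → (31.038,70.856) → (39.830,69.305) → (44.099,61.465) → (40.631,53.238) → (32.037,50.820), returning to the start.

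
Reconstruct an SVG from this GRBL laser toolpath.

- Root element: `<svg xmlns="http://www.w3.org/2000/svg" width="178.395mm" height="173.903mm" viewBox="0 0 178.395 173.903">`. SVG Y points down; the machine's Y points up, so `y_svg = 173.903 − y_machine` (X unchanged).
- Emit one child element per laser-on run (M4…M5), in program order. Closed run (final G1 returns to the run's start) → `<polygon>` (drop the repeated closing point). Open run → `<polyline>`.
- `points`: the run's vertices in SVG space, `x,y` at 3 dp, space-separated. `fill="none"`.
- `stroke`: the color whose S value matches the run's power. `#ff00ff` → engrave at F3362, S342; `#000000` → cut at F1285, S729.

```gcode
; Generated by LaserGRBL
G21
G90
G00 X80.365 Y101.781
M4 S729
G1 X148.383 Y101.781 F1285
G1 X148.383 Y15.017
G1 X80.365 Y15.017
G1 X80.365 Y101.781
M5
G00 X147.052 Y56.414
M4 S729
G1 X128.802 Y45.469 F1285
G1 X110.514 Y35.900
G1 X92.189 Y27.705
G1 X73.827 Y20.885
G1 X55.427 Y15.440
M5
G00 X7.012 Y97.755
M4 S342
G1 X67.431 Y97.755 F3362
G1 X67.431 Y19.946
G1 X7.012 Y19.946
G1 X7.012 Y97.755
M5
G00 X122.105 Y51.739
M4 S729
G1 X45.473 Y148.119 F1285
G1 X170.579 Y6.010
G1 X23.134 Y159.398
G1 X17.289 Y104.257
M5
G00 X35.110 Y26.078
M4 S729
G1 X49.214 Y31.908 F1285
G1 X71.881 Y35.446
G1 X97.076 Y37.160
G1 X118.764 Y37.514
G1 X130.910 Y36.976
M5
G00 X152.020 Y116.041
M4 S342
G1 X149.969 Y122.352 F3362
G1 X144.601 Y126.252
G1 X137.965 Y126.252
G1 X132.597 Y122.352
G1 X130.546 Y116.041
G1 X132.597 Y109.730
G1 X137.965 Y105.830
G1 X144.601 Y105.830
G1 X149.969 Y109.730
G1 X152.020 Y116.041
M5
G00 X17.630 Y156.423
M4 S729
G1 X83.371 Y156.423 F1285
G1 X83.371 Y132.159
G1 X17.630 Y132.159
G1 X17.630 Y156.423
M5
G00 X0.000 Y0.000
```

<svg xmlns="http://www.w3.org/2000/svg" width="178.395mm" height="173.903mm" viewBox="0 0 178.395 173.903">
  <polygon points="80.365,72.122 148.383,72.122 148.383,158.886 80.365,158.886" fill="none" stroke="#000000"/>
  <polyline points="147.052,117.489 128.802,128.434 110.514,138.003 92.189,146.198 73.827,153.018 55.427,158.463" fill="none" stroke="#000000"/>
  <polygon points="7.012,76.148 67.431,76.148 67.431,153.957 7.012,153.957" fill="none" stroke="#ff00ff"/>
  <polyline points="122.105,122.164 45.473,25.784 170.579,167.893 23.134,14.505 17.289,69.646" fill="none" stroke="#000000"/>
  <polyline points="35.110,147.825 49.214,141.995 71.881,138.457 97.076,136.743 118.764,136.389 130.910,136.927" fill="none" stroke="#000000"/>
  <polygon points="152.020,57.862 149.969,51.551 144.601,47.651 137.965,47.651 132.597,51.551 130.546,57.862 132.597,64.173 137.965,68.073 144.601,68.073 149.969,64.173" fill="none" stroke="#ff00ff"/>
  <polygon points="17.630,17.480 83.371,17.480 83.371,41.744 17.630,41.744" fill="none" stroke="#000000"/>
</svg>

y_svg = 173.903 − y_m.

[1] S729→`#000000` (cut); closed run; points: 80.365,72.122 148.383,72.122 148.383,158.886 80.365,158.886

[2] S729→`#000000` (cut); open run; points: 147.052,117.489 128.802,128.434 110.514,138.003 92.189,146.198 73.827,153.018 55.427,158.463

[3] S342→`#ff00ff` (engrave); closed run; points: 7.012,76.148 67.431,76.148 67.431,153.957 7.012,153.957

[4] S729→`#000000` (cut); open run; points: 122.105,122.164 45.473,25.784 170.579,167.893 23.134,14.505 17.289,69.646

[5] S729→`#000000` (cut); open run; points: 35.110,147.825 49.214,141.995 71.881,138.457 97.076,136.743 118.764,136.389 130.910,136.927

[6] S342→`#ff00ff` (engrave); closed run; points: 152.020,57.862 149.969,51.551 144.601,47.651 137.965,47.651 132.597,51.551 130.546,57.862 132.597,64.173 137.965,68.073 144.601,68.073 149.969,64.173

[7] S729→`#000000` (cut); closed run; points: 17.630,17.480 83.371,17.480 83.371,41.744 17.630,41.744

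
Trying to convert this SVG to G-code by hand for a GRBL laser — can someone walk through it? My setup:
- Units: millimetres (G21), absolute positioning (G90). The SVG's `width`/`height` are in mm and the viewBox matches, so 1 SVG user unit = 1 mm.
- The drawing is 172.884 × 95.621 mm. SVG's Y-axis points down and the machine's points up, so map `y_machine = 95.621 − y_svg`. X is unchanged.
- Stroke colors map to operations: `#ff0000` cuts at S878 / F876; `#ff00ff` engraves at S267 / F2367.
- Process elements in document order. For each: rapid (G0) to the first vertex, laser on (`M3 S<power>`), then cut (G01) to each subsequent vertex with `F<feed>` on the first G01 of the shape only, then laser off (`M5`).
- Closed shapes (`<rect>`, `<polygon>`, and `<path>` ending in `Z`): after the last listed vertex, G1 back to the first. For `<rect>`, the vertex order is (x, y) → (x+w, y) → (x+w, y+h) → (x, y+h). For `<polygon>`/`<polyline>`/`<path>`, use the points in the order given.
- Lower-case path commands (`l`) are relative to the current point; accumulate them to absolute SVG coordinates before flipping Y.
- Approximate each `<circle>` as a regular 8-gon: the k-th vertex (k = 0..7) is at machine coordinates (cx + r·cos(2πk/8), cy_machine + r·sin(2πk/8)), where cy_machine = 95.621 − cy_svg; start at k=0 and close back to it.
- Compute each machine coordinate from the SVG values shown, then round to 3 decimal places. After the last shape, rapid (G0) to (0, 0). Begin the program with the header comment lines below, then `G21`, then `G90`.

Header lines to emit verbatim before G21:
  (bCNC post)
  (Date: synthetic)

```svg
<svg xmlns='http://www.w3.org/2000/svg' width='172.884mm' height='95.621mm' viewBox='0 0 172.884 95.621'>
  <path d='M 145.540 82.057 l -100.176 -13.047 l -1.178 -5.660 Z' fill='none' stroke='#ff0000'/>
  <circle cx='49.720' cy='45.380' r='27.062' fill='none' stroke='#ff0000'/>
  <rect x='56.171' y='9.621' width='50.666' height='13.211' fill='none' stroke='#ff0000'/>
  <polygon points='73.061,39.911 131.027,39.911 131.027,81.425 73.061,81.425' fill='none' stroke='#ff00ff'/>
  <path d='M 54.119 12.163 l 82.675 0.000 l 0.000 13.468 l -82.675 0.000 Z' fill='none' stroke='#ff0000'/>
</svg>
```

(bCNC post)
(Date: synthetic)
G21
G90
G0 X145.540 Y13.564
M3 S878
G01 X45.364 Y26.611 F876
G01 X44.186 Y32.271
G01 X145.540 Y13.564
M5
G0 X76.782 Y50.241
M3 S878
G01 X68.856 Y69.377 F876
G01 X49.720 Y77.303
G01 X30.584 Y69.377
G01 X22.658 Y50.241
G01 X30.584 Y31.105
G01 X49.720 Y23.179
G01 X68.856 Y31.105
G01 X76.782 Y50.241
M5
G0 X56.171 Y86.000
M3 S878
G01 X106.837 Y86.000 F876
G01 X106.837 Y72.789
G01 X56.171 Y72.789
G01 X56.171 Y86.000
M5
G0 X73.061 Y55.710
M3 S267
G01 X131.027 Y55.710 F2367
G01 X131.027 Y14.196
G01 X73.061 Y14.196
G01 X73.061 Y55.710
M5
G0 X54.119 Y83.458
M3 S878
G01 X136.794 Y83.458 F876
G01 X136.794 Y69.990
G01 X54.119 Y69.990
G01 X54.119 Y83.458
M5
G0 X0.000 Y0.000

Since the viewBox matches the mm dimensions, user units are millimetres directly. The only transform is the Y-flip y_m = 95.621 − y_svg.

Shape 1 is a closed polygon drawn with `<path>`. Its stroke #ff0000 means cut at S878, F876. After flipping Y the toolpath is (145.540,13.564) → (45.364,26.611) → (44.186,32.271) → (145.540,13.564), returning to the start.

Shape 2 is a circle drawn with `<circle>`. Its stroke #ff0000 means cut at S878, F876. After flipping Y the toolpath is (76.782,50.241) → (68.856,69.377) → (49.720,77.303) → (30.584,69.377) → (22.658,50.241) → (30.584,31.105) → (49.720,23.179) → (68.856,31.105) → (76.782,50.241), returning to the start.

Shape 3 is a rectangle drawn with `<rect>`. Its stroke #ff0000 means cut at S878, F876. After flipping Y the toolpath is (56.171,86.000) → (106.837,86.000) → (106.837,72.789) → (56.171,72.789) → (56.171,86.000), returning to the start.

Shape 4 is a rectangle drawn with `<polygon>`. Its stroke #ff00ff means engrave at S267, F2367. After flipping Y the toolpath is (73.061,55.710) → (131.027,55.710) → (131.027,14.196) → (73.061,14.196) → (73.061,55.710), returning to the start.

Shape 5 is a rectangle drawn with `<path>`. Its stroke #ff0000 means cut at S878, F876. After flipping Y the toolpath is (54.119,83.458) → (136.794,83.458) → (136.794,69.990) → (54.119,69.990) → (54.119,83.458), returning to the start.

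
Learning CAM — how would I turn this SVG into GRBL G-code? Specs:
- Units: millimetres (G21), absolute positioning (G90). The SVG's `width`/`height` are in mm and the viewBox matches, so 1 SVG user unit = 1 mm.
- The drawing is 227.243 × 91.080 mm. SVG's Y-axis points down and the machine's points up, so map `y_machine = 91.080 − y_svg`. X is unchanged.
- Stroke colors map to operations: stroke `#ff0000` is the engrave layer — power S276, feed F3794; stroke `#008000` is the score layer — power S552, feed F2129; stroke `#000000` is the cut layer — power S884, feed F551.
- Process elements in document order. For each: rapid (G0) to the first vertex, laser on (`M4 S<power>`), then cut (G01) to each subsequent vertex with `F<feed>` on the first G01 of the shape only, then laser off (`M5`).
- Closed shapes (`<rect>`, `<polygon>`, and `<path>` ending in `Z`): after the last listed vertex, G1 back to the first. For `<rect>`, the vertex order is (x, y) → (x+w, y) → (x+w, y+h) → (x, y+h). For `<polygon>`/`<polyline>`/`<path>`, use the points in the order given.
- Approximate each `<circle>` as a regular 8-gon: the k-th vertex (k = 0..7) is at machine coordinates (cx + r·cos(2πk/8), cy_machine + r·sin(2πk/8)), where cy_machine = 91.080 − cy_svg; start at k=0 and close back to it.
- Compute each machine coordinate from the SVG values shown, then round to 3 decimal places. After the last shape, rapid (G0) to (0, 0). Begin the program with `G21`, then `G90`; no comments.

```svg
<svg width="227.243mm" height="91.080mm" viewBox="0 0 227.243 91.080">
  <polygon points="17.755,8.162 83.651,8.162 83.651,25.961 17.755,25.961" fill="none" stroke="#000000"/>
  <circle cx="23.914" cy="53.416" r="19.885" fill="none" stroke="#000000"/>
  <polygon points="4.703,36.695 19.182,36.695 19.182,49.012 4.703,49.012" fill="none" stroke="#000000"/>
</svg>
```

G21
G90
G0 X17.755 Y82.918
M4 S884
G01 X83.651 Y82.918 F551
G01 X83.651 Y65.119
G01 X17.755 Y65.119
G01 X17.755 Y82.918
M5
G0 X43.799 Y37.664
M4 S884
G01 X37.975 Y51.725 F551
G01 X23.914 Y57.549
G01 X9.853 Y51.725
G01 X4.029 Y37.664
G01 X9.853 Y23.603
G01 X23.914 Y17.779
G01 X37.975 Y23.603
G01 X43.799 Y37.664
M5
G0 X4.703 Y54.385
M4 S884
G01 X19.182 Y54.385 F551
G01 X19.182 Y42.068
G01 X4.703 Y42.068
G01 X4.703 Y54.385
M5
G0 X0.000 Y0.000

viewBox `0 0 227.243 91.080` with mm width/height → 1 unit = 1 mm. Flip: y_m = 91.080 − y_svg.

**Shape 1** — `<polygon>` rectangle, stroke `#000000` → cut (S884, F551). Machine vertices: (17.755,82.918) → (83.651,82.918) → (83.651,65.119) → (17.755,65.119) → (17.755,82.918). Closed: final G1 returns to the first vertex.

**Shape 2** — `<circle>` circle, stroke `#000000` → cut (S884, F551). Machine vertices: (43.799,37.664) → (37.975,51.725) → (23.914,57.549) → (9.853,51.725) → (4.029,37.664) → (9.853,23.603) → (23.914,17.779) → (37.975,23.603) → (43.799,37.664). Closed: final G1 returns to the first vertex.

**Shape 3** — `<polygon>` rectangle, stroke `#000000` → cut (S884, F551). Machine vertices: (4.703,54.385) → (19.182,54.385) → (19.182,42.068) → (4.703,42.068) → (4.703,54.385). Closed: final G1 returns to the first vertex.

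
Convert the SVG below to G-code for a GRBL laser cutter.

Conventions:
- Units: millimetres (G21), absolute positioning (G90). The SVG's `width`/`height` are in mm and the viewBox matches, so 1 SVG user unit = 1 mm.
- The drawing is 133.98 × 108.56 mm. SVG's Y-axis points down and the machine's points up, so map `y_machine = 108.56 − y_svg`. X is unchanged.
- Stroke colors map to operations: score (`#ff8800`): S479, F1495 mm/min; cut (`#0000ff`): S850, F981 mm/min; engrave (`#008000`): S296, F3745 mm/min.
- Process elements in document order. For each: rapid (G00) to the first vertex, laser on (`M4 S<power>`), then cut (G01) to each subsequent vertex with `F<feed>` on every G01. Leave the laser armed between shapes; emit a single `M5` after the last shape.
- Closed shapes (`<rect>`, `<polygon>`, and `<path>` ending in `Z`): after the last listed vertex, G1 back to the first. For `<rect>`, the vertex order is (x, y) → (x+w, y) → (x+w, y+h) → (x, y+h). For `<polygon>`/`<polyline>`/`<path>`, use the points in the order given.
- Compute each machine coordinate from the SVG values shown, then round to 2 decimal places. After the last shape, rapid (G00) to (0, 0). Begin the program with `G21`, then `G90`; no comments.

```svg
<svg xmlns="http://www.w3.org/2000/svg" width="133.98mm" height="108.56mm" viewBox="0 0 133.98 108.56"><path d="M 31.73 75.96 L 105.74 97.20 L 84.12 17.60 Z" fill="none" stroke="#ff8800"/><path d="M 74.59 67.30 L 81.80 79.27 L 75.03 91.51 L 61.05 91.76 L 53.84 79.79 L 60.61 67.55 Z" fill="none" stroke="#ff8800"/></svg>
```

1 u = 1 mm; y_m = 108.56 − y.

[1] `<path>` closed polygon, #ff8800→score S479 F1495: (31.73,32.60) → (105.74,11.36) → (84.12,90.96) → (31.73,32.60) (closed)

[2] `<path>` regular polygon, #ff8800→score S479 F1495: (74.59,41.26) → (81.80,29.29) → (75.03,17.05) → (61.05,16.80) → (53.84,28.77) → (60.61,41.01) → (74.59,41.26) (closed)

G21
G90
G00 X31.73 Y32.60
M4 S479
G01 X105.74 Y11.36 F1495
G01 X84.12 Y90.96 F1495
G01 X31.73 Y32.60 F1495
G00 X74.59 Y41.26
M4 S479
G01 X81.80 Y29.29 F1495
G01 X75.03 Y17.05 F1495
G01 X61.05 Y16.80 F1495
G01 X53.84 Y28.77 F1495
G01 X60.61 Y41.01 F1495
G01 X74.59 Y41.26 F1495
M5
G00 X0.00 Y0.00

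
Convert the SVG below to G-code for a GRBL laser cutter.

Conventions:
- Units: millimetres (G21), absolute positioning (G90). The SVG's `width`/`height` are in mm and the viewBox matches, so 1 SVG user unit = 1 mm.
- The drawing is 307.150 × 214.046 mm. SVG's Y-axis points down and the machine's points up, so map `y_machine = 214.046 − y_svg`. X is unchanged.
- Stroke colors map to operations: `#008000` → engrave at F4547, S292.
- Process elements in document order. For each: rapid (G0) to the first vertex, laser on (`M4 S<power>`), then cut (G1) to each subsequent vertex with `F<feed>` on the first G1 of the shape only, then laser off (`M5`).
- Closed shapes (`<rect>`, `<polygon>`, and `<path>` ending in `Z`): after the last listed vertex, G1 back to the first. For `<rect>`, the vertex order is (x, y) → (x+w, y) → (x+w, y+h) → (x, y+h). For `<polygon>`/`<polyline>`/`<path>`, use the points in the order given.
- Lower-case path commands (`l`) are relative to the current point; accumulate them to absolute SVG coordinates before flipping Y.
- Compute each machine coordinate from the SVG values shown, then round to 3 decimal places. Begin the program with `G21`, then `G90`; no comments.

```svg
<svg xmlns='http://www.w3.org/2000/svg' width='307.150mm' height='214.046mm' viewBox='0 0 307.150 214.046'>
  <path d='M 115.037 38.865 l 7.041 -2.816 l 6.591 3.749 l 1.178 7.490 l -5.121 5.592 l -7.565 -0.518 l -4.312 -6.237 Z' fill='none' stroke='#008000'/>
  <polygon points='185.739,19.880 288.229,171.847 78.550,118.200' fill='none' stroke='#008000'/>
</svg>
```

G21
G90
G0 X115.037 Y175.181
M4 S292
G1 X122.078 Y177.997 F4547
G1 X128.669 Y174.248
G1 X129.847 Y166.758
G1 X124.726 Y161.166
G1 X117.161 Y161.684
G1 X112.849 Y167.921
G1 X115.037 Y175.181
M5
G0 X185.739 Y194.166
M4 S292
G1 X288.229 Y42.199 F4547
G1 X78.550 Y95.846
G1 X185.739 Y194.166
M5

1 u = 1 mm; y_m = 214.046 − y.

[1] `<path>` regular polygon, #008000→engrave S292 F4547: (115.037,175.181) → (122.078,177.997) → (128.669,174.248) → (129.847,166.758) → (124.726,161.166) → (117.161,161.684) → (112.849,167.921) → (115.037,175.181) (closed)

[2] `<polygon>` closed polygon, #008000→engrave S292 F4547: (185.739,194.166) → (288.229,42.199) → (78.550,95.846) → (185.739,194.166) (closed)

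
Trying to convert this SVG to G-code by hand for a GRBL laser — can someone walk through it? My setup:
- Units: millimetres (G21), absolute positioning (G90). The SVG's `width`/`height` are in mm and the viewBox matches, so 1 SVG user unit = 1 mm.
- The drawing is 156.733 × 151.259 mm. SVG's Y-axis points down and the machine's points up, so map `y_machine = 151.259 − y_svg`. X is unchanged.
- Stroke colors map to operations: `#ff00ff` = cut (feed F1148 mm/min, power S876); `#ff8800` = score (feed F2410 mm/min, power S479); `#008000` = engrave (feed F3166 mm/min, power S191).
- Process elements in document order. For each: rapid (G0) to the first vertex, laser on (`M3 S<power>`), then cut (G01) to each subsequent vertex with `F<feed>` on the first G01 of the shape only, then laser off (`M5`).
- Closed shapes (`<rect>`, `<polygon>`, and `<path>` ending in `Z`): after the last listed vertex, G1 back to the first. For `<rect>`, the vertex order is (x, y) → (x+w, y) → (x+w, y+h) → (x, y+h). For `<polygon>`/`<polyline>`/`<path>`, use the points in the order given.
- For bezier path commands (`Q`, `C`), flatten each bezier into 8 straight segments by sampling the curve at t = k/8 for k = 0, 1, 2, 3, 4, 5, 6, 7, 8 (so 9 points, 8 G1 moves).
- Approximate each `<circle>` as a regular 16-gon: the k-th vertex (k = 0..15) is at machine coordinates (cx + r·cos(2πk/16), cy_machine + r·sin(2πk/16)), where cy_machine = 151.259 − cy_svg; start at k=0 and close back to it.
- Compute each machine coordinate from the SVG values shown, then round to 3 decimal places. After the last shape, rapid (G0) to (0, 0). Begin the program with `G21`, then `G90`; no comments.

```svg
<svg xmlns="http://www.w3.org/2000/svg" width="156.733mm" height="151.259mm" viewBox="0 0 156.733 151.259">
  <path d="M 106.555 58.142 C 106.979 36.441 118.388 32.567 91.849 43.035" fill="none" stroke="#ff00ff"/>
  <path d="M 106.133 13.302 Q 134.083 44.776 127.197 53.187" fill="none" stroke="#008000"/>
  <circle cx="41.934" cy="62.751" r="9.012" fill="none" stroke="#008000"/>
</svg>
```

viewBox `0 0 156.733 151.259` with mm width/height → 1 unit = 1 mm. Flip: y_m = 151.259 − y_svg.

**Shape 1** — `<path>` cubic bezier, stroke `#ff00ff` → cut (S876, F1148). Control points (SVG): P0=(106.555,58.142), P1=(106.979,36.441), P2=(118.388,32.567), P3=(91.849,43.035); sampled at t=k/8. Machine vertices: (106.555,93.117) → (107.133,100.426) → (108.168,106.105) → (109.086,110.194) → (109.313,112.734) → (108.277,113.766) → (105.403,113.331) → (100.118,111.470) → (91.849,108.224). Open path.

**Shape 2** — `<path>` quadratic bezier, stroke `#008000` → engrave (S191, F3166). Control points (SVG): P0=(106.133,13.302), P1=(134.083,44.776), P2=(127.197,53.187); sampled at t=k/8. Machine vertices: (106.133,137.957) → (112.576,130.449) → (117.931,123.661) → (122.197,117.595) → (125.374,112.249) → (127.463,107.623) → (128.463,103.719) → (128.374,100.535) → (127.197,98.072). Open path.

**Shape 3** — `<circle>` circle, stroke `#008000` → engrave (S191, F3166). Machine vertices: (50.946,88.508) → (50.260,91.957) → (48.306,94.880) → (45.383,96.834) → (41.934,97.520) → (38.485,96.834) → (35.562,94.880) → (33.608,91.957) → (32.922,88.508) → (33.608,85.059) → (35.562,82.136) → (38.485,80.182) → (41.934,79.496) → (45.383,80.182) → (48.306,82.136) → (50.260,85.059) → (50.946,88.508). Closed: final G1 returns to the first vertex.

G21
G90
G0 X106.555 Y93.117
M3 S876
G01 X107.133 Y100.426 F1148
G01 X108.168 Y106.105
G01 X109.086 Y110.194
G01 X109.313 Y112.734
G01 X108.277 Y113.766
G01 X105.403 Y113.331
G01 X100.118 Y111.470
G01 X91.849 Y108.224
M5
G0 X106.133 Y137.957
M3 S191
G01 X112.576 Y130.449 F3166
G01 X117.931 Y123.661
G01 X122.197 Y117.595
G01 X125.374 Y112.249
G01 X127.463 Y107.623
G01 X128.463 Y103.719
G01 X128.374 Y100.535
G01 X127.197 Y98.072
M5
G0 X50.946 Y88.508
M3 S191
G01 X50.260 Y91.957 F3166
G01 X48.306 Y94.880
G01 X45.383 Y96.834
G01 X41.934 Y97.520
G01 X38.485 Y96.834
G01 X35.562 Y94.880
G01 X33.608 Y91.957
G01 X32.922 Y88.508
G01 X33.608 Y85.059
G01 X35.562 Y82.136
G01 X38.485 Y80.182
G01 X41.934 Y79.496
G01 X45.383 Y80.182
G01 X48.306 Y82.136
G01 X50.260 Y85.059
G01 X50.946 Y88.508
M5
G0 X0.000 Y0.000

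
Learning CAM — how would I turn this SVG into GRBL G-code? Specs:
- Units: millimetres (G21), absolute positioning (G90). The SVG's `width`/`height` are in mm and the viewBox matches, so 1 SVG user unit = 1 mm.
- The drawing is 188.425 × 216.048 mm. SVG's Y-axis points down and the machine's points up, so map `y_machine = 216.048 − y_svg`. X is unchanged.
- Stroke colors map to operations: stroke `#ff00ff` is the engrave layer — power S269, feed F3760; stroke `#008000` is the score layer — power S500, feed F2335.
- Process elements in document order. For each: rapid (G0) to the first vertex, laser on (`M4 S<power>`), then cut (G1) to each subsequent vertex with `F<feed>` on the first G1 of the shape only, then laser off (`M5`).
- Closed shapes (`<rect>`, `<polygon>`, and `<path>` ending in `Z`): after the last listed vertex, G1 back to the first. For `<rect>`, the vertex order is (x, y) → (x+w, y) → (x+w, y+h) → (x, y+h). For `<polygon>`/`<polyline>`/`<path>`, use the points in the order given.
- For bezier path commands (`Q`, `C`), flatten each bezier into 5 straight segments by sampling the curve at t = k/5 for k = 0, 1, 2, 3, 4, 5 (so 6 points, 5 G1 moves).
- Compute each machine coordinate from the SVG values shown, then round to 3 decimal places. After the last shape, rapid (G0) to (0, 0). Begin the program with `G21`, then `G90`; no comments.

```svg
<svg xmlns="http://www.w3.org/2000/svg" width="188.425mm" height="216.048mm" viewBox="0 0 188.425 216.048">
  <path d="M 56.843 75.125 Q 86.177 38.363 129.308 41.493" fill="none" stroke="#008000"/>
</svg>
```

viewBox `0 0 188.425 216.048` with mm width/height → 1 unit = 1 mm. Flip: y_m = 216.048 − y_svg.

**Shape 1** — `<path>` quadratic bezier, stroke `#008000` → score (S500, F2335). Control points (SVG): P0=(56.843,75.125), P1=(86.177,38.363), P2=(129.308,41.493); sampled at t=k/5. Machine vertices: (56.843,140.923) → (69.128,154.032) → (82.518,163.950) → (97.011,170.676) → (112.607,174.211) → (129.308,174.555). Open path.

G21
G90
G0 X56.843 Y140.923
M4 S500
G1 X69.128 Y154.032 F2335
G1 X82.518 Y163.950
G1 X97.011 Y170.676
G1 X112.607 Y174.211
G1 X129.308 Y174.555
M5
G0 X0.000 Y0.000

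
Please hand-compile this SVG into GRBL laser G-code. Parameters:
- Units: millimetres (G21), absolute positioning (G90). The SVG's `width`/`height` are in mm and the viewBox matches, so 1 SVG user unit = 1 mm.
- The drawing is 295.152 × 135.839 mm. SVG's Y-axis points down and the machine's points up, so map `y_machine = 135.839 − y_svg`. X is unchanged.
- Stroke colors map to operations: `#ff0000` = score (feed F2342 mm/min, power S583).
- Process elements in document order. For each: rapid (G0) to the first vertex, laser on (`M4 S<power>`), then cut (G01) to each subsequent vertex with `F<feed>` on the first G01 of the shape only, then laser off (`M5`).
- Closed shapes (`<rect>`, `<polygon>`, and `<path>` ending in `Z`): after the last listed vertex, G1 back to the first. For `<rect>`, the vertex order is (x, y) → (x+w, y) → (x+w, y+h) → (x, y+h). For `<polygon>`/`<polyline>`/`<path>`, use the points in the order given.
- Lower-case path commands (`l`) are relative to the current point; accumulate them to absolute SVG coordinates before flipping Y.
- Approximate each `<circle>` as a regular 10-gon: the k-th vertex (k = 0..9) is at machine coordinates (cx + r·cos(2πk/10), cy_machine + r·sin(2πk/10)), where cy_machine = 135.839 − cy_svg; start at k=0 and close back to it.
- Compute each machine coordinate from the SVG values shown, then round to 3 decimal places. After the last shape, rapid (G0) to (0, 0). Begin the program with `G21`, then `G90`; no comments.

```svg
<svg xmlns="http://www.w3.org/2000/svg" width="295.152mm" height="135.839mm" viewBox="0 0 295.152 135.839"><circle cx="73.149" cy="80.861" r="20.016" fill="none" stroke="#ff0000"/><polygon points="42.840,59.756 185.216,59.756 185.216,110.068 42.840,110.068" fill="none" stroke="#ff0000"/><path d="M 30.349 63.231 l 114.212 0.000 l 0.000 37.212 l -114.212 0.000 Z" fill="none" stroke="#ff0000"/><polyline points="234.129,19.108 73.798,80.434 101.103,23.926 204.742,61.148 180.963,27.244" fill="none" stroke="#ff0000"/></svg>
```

G21
G90
G0 X93.165 Y54.978
M4 S583
G01 X89.342 Y66.743 F2342
G01 X79.334 Y74.014
G01 X66.964 Y74.014
G01 X56.956 Y66.743
G01 X53.133 Y54.978
G01 X56.956 Y43.213
G01 X66.964 Y35.942
G01 X79.334 Y35.942
G01 X89.342 Y43.213
G01 X93.165 Y54.978
M5
G0 X42.840 Y76.083
M4 S583
G01 X185.216 Y76.083 F2342
G01 X185.216 Y25.771
G01 X42.840 Y25.771
G01 X42.840 Y76.083
M5
G0 X30.349 Y72.608
M4 S583
G01 X144.561 Y72.608 F2342
G01 X144.561 Y35.396
G01 X30.349 Y35.396
G01 X30.349 Y72.608
M5
G0 X234.129 Y116.731
M4 S583
G01 X73.798 Y55.405 F2342
G01 X101.103 Y111.913
G01 X204.742 Y74.691
G01 X180.963 Y108.595
M5
G0 X0.000 Y0.000

1 u = 1 mm; y_m = 135.839 − y.

[1] `<circle>` circle, #ff0000→score S583 F2342: (93.165,54.978) → (89.342,66.743) → (79.334,74.014) → (66.964,74.014) → (56.956,66.743) → (53.133,54.978) → (56.956,43.213) → (66.964,35.942) → (79.334,35.942) → (89.342,43.213) → (93.165,54.978) (closed)

[2] `<polygon>` rectangle, #ff0000→score S583 F2342: (42.840,76.083) → (185.216,76.083) → (185.216,25.771) → (42.840,25.771) → (42.840,76.083) (closed)

[3] `<path>` rectangle, #ff0000→score S583 F2342: (30.349,72.608) → (144.561,72.608) → (144.561,35.396) → (30.349,35.396) → (30.349,72.608) (closed)

[4] `<polyline>` open polyline, #ff0000→score S583 F2342: (234.129,116.731) → (73.798,55.405) → (101.103,111.913) → (204.742,74.691) → (180.963,108.595)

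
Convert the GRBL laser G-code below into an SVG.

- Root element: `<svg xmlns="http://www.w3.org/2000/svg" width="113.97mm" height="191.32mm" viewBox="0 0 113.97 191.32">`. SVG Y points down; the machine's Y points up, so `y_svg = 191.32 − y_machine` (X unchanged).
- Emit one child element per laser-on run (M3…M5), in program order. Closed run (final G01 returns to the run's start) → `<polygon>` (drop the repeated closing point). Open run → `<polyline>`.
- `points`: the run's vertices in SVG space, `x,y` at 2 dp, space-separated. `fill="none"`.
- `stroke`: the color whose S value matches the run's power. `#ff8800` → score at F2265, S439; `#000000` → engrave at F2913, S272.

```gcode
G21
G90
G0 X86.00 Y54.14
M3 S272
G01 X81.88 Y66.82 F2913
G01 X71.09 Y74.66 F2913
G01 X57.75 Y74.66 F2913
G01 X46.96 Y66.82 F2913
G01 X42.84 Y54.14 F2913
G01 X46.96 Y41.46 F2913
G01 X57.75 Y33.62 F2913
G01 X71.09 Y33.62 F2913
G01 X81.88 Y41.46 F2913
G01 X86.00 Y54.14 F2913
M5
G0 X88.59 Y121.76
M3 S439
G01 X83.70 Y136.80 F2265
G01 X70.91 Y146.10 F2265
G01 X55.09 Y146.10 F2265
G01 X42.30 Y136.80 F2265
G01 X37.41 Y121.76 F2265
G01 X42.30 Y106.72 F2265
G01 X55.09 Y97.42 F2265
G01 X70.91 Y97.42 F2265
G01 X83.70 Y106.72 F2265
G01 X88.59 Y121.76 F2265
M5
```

Machine Y-up, SVG Y-down with viewBox height 191.32, so y_svg = 191.32 − y_machine; X carries over.

Run 1: S272 ⇒ engrave layer `#000000`. The run returns to its start, so emit a `<polygon>` with points (Y-flipped): 86.00,137.18 81.88,124.50 71.09,116.66 57.75,116.66 46.96,124.50 42.84,137.18 46.96,149.86 57.75,157.70 71.09,157.70 81.88,149.86.

Run 2: S439 ⇒ score layer `#ff8800`. The run returns to its start, so emit a `<polygon>` with points (Y-flipped): 88.59,69.56 83.70,54.52 70.91,45.22 55.09,45.22 42.30,54.52 37.41,69.56 42.30,84.60 55.09,93.90 70.91,93.90 83.70,84.60.

<svg xmlns="http://www.w3.org/2000/svg" width="113.97mm" height="191.32mm" viewBox="0 0 113.97 191.32">
  <polygon points="86.00,137.18 81.88,124.50 71.09,116.66 57.75,116.66 46.96,124.50 42.84,137.18 46.96,149.86 57.75,157.70 71.09,157.70 81.88,149.86" fill="none" stroke="#000000"/>
  <polygon points="88.59,69.56 83.70,54.52 70.91,45.22 55.09,45.22 42.30,54.52 37.41,69.56 42.30,84.60 55.09,93.90 70.91,93.90 83.70,84.60" fill="none" stroke="#ff8800"/>
</svg>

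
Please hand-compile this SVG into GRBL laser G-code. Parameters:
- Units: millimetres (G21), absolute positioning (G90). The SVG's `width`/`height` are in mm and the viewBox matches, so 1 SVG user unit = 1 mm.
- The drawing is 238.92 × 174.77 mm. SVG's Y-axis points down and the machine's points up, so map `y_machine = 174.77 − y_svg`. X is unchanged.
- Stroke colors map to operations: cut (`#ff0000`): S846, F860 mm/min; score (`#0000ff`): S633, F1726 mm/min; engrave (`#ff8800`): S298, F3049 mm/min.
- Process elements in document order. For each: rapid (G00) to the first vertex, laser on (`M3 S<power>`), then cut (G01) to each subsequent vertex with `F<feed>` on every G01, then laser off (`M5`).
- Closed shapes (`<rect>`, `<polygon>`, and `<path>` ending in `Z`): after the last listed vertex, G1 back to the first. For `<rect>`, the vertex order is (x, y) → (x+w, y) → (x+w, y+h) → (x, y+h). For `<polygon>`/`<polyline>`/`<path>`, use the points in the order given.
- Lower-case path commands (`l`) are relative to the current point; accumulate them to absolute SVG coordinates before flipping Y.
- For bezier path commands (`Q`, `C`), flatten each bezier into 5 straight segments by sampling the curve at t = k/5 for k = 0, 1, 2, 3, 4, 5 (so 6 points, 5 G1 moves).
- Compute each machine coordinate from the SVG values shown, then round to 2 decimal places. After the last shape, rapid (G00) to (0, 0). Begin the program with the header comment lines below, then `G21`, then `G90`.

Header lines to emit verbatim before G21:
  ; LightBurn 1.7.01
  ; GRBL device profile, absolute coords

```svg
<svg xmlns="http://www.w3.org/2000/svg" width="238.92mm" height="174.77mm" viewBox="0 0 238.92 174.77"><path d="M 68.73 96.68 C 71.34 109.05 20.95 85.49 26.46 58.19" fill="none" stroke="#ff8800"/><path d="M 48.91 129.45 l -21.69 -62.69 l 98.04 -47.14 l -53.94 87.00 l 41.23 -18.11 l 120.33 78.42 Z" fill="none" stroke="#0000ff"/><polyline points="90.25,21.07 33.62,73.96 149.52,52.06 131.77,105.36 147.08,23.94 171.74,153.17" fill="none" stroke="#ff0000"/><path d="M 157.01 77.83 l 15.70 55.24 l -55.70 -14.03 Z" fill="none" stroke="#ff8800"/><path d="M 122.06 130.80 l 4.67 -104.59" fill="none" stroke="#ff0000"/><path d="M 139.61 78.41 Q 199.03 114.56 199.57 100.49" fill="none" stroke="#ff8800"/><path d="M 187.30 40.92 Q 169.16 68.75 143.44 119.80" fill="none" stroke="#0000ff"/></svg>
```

1 u = 1 mm; y_m = 174.77 − y.

[1] `<path>` cubic bezier, #ff8800→engrave S298 F3049: (68.73,78.09) → (64.81,74.72) → (53.39,78.43) → (39.71,87.68) → (28.99,100.91) → (26.46,116.58)

[2] `<path>` closed polygon, #0000ff→score S633 F1726: (48.91,45.32) → (27.22,108.01) → (125.26,155.15) → (71.32,68.15) → (112.55,86.26) → (232.88,7.84) → (48.91,45.32) (closed)

[3] `<polyline>` open polyline, #ff0000→cut S846 F860: (90.25,153.70) → (33.62,100.81) → (149.52,122.71) → (131.77,69.41) → (147.08,150.83) → (171.74,21.60)

[4] `<path>` regular polygon, #ff8800→engrave S298 F3049: (157.01,96.94) → (172.71,41.70) → (117.01,55.73) → (157.01,96.94) (closed)

[5] `<path>` line segment, #ff0000→cut S846 F860: (122.06,43.97) → (126.73,148.56)

[6] `<path>` quadratic bezier, #ff8800→engrave S298 F3049: (139.61,96.36) → (161.02,83.91) → (177.73,75.48) → (189.72,71.06) → (197.00,70.66) → (199.57,74.28)

[7] `<path>` quadratic bezier, #0000ff→score S633 F1726: (187.30,133.85) → (179.74,121.79) → (171.58,107.87) → (162.80,92.09) → (153.42,74.46) → (143.44,54.97)

; LightBurn 1.7.01
; GRBL device profile, absolute coords
G21
G90
G00 X68.73 Y78.09
M3 S298
G01 X64.81 Y74.72 F3049
G01 X53.39 Y78.43 F3049
G01 X39.71 Y87.68 F3049
G01 X28.99 Y100.91 F3049
G01 X26.46 Y116.58 F3049
M5
G00 X48.91 Y45.32
M3 S633
G01 X27.22 Y108.01 F1726
G01 X125.26 Y155.15 F1726
G01 X71.32 Y68.15 F1726
G01 X112.55 Y86.26 F1726
G01 X232.88 Y7.84 F1726
G01 X48.91 Y45.32 F1726
M5
G00 X90.25 Y153.70
M3 S846
G01 X33.62 Y100.81 F860
G01 X149.52 Y122.71 F860
G01 X131.77 Y69.41 F860
G01 X147.08 Y150.83 F860
G01 X171.74 Y21.60 F860
M5
G00 X157.01 Y96.94
M3 S298
G01 X172.71 Y41.70 F3049
G01 X117.01 Y55.73 F3049
G01 X157.01 Y96.94 F3049
M5
G00 X122.06 Y43.97
M3 S846
G01 X126.73 Y148.56 F860
M5
G00 X139.61 Y96.36
M3 S298
G01 X161.02 Y83.91 F3049
G01 X177.73 Y75.48 F3049
G01 X189.72 Y71.06 F3049
G01 X197.00 Y70.66 F3049
G01 X199.57 Y74.28 F3049
M5
G00 X187.30 Y133.85
M3 S633
G01 X179.74 Y121.79 F1726
G01 X171.58 Y107.87 F1726
G01 X162.80 Y92.09 F1726
G01 X153.42 Y74.46 F1726
G01 X143.44 Y54.97 F1726
M5
G00 X0.00 Y0.00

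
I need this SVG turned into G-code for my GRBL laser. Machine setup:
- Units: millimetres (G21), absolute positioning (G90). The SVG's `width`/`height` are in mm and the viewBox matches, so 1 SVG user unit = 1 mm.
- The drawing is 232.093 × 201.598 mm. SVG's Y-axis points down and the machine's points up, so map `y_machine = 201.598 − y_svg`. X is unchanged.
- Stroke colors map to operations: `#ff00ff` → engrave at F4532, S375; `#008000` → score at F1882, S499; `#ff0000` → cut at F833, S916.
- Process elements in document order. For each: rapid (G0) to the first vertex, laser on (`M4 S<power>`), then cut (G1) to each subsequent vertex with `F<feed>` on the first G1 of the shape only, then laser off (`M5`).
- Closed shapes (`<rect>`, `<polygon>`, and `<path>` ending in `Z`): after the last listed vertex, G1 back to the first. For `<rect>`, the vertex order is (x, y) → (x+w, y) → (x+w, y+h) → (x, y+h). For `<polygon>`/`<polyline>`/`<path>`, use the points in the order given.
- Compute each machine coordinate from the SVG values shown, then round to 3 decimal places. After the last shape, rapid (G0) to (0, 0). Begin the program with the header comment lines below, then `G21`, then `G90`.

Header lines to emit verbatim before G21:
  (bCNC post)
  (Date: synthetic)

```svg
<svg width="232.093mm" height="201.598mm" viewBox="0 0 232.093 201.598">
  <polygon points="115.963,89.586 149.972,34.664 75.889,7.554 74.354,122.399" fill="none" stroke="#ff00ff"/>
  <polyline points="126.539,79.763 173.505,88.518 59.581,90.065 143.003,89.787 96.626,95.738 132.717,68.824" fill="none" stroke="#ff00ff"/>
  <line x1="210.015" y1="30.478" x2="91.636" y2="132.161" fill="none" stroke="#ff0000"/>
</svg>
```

1 u = 1 mm; y_m = 201.598 − y.

[1] `<polygon>` closed polygon, #ff00ff→engrave S375 F4532: (115.963,112.012) → (149.972,166.934) → (75.889,194.044) → (74.354,79.199) → (115.963,112.012) (closed)

[2] `<polyline>` open polyline, #ff00ff→engrave S375 F4532: (126.539,121.835) → (173.505,113.080) → (59.581,111.533) → (143.003,111.811) → (96.626,105.860) → (132.717,132.774)

[3] `<line>` line segment, #ff0000→cut S916 F833: (210.015,171.120) → (91.636,69.437)

(bCNC post)
(Date: synthetic)
G21
G90
G0 X115.963 Y112.012
M4 S375
G1 X149.972 Y166.934 F4532
G1 X75.889 Y194.044
G1 X74.354 Y79.199
G1 X115.963 Y112.012
M5
G0 X126.539 Y121.835
M4 S375
G1 X173.505 Y113.080 F4532
G1 X59.581 Y111.533
G1 X143.003 Y111.811
G1 X96.626 Y105.860
G1 X132.717 Y132.774
M5
G0 X210.015 Y171.120
M4 S916
G1 X91.636 Y69.437 F833
M5
G0 X0.000 Y0.000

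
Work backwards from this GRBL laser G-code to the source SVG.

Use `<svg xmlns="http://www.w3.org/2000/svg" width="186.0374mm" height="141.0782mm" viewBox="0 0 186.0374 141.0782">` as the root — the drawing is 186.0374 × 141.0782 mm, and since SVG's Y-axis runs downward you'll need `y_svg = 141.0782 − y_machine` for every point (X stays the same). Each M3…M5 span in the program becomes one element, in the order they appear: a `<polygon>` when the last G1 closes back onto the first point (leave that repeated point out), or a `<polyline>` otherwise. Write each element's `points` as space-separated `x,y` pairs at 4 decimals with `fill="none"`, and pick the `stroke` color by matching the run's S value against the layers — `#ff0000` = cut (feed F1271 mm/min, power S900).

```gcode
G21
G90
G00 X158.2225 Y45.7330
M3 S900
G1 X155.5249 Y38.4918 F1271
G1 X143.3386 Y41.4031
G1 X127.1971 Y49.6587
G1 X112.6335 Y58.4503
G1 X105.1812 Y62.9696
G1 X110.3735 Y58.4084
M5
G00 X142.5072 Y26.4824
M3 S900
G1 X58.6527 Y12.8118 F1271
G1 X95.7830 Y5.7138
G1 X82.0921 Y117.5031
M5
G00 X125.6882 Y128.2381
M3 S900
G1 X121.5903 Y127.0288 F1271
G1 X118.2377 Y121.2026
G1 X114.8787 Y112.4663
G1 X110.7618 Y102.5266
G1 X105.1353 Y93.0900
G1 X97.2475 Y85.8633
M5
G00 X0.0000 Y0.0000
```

<svg xmlns="http://www.w3.org/2000/svg" width="186.0374mm" height="141.0782mm" viewBox="0 0 186.0374 141.0782">
  <polyline points="158.2225,95.3452 155.5249,102.5864 143.3386,99.6751 127.1971,91.4195 112.6335,82.6279 105.1812,78.1086 110.3735,82.6698" fill="none" stroke="#ff0000"/>
  <polyline points="142.5072,114.5958 58.6527,128.2664 95.7830,135.3644 82.0921,23.5751" fill="none" stroke="#ff0000"/>
  <polyline points="125.6882,12.8401 121.5903,14.0494 118.2377,19.8756 114.8787,28.6119 110.7618,38.5516 105.1353,47.9882 97.2475,55.2149" fill="none" stroke="#ff0000"/>
</svg>

y_svg = 141.0782 − y_m. Every run uses S900, so all elements get stroke `#ff0000` (cut).

[1] open run; points: 158.2225,95.3452 155.5249,102.5864 143.3386,99.6751 127.1971,91.4195 112.6335,82.6279 105.1812,78.1086 110.3735,82.6698

[2] open run; points: 142.5072,114.5958 58.6527,128.2664 95.7830,135.3644 82.0921,23.5751

[3] open run; points: 125.6882,12.8401 121.5903,14.0494 118.2377,19.8756 114.8787,28.6119 110.7618,38.5516 105.1353,47.9882 97.2475,55.2149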